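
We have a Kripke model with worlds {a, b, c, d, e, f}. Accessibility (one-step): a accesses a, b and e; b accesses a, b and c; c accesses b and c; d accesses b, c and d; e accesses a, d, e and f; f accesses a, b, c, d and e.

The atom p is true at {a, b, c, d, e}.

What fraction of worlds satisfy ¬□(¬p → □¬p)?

1/6

a: □(¬p → □¬p) is T. ✗
b: □(¬p → □¬p) is T. ✗
c: □(¬p → □¬p) is T. ✗
d: □(¬p → □¬p) is T. ✗
e: □(¬p → □¬p) is F. ✓
f: □(¬p → □¬p) is T. ✗
That's 1 of 6 worlds, so 1/6.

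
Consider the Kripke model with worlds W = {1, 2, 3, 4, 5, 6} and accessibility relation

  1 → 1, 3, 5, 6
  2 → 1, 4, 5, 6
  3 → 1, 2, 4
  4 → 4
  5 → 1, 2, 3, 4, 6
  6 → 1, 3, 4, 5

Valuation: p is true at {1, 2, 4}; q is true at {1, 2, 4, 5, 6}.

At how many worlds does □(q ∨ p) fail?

3

1: successors {1, 3, 5, 6}; q ∨ p there: 1:T, 3:F, 5:T, 6:T. ✗
2: successors {1, 4, 5, 6}; q ∨ p there: 1:T, 4:T, 5:T, 6:T. ✓
3: successors {1, 2, 4}; q ∨ p there: 1:T, 2:T, 4:T. ✓
4: successors {4}; q ∨ p there: 4:T. ✓
5: successors {1, 2, 3, 4, 6}; q ∨ p there: 1:T, 2:T, 3:F, 4:T, 6:T. ✗
6: successors {1, 3, 4, 5}; q ∨ p there: 1:T, 3:F, 4:T, 5:T. ✗
Satisfying worlds: {2, 3, 4}.
So □(q ∨ p) fails at the other 3 worlds.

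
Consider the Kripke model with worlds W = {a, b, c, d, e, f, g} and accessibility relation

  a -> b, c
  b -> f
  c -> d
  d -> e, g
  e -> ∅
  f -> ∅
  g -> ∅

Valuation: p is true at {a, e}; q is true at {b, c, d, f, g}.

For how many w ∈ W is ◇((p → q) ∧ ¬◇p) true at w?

a: successors {b, c}; (p → q) ∧ ¬◇p there: b:T, c:T. ✓
b: successors {f}; (p → q) ∧ ¬◇p there: f:T. ✓
c: successors {d}; (p → q) ∧ ¬◇p there: d:F. ✗
d: successors {e, g}; (p → q) ∧ ¬◇p there: e:F, g:T. ✓
e: no successors, so ◇((p → q) ∧ ¬◇p) fails. ✗
f: no successors, so ◇((p → q) ∧ ¬◇p) fails. ✗
g: no successors, so ◇((p → q) ∧ ¬◇p) fails. ✗
Satisfying worlds: {a, b, d}.

3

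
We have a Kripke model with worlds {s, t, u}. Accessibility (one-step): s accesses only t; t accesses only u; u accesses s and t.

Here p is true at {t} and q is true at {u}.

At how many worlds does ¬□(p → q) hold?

2

s: □(p → q) is F. ✓
t: □(p → q) is T. ✗
u: □(p → q) is F. ✓
Satisfying worlds: {s, u}.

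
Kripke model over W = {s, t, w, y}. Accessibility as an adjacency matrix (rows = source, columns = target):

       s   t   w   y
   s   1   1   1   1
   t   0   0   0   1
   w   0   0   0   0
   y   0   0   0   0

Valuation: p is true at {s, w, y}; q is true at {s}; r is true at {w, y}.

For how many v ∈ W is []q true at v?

s: successors {s, t, w, y}; q there: s:T, t:F, w:F, y:F. ✗
t: successors {y}; q there: y:F. ✗
w: no successors, so []q holds vacuously. ✓
y: no successors, so []q holds vacuously. ✓
Satisfying worlds: {w, y}.

2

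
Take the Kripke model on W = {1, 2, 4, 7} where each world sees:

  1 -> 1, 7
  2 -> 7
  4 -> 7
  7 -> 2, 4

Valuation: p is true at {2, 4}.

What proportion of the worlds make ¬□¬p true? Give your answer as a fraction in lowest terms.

1/4

1: □¬p is T. ✗
2: □¬p is T. ✗
4: □¬p is T. ✗
7: □¬p is F. ✓
That's 1 of 4 worlds, so 1/4.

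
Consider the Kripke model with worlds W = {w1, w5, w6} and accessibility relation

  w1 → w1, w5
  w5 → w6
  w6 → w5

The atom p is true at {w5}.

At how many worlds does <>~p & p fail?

2

w1: <>~p is T, p is F. ✗
w5: <>~p is T, p is T. ✓
w6: <>~p is F, p is F. ✗
Satisfying worlds: {w5}.
So <>~p & p fails at the other 2 worlds.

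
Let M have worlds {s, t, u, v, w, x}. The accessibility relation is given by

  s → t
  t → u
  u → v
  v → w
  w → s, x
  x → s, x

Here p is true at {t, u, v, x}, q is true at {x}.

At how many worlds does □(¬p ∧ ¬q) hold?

1

s: successors {t}; ¬p ∧ ¬q there: t:F. ✗
t: successors {u}; ¬p ∧ ¬q there: u:F. ✗
u: successors {v}; ¬p ∧ ¬q there: v:F. ✗
v: successors {w}; ¬p ∧ ¬q there: w:T. ✓
w: successors {s, x}; ¬p ∧ ¬q there: s:T, x:F. ✗
x: successors {s, x}; ¬p ∧ ¬q there: s:T, x:F. ✗
Satisfying worlds: {v}.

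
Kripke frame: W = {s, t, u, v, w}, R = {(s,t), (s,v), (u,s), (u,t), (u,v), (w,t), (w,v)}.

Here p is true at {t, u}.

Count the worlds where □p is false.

s: successors {t, v}; p there: t:T, v:F. ✗
t: no successors, so □p holds vacuously. ✓
u: successors {s, t, v}; p there: s:F, t:T, v:F. ✗
v: no successors, so □p holds vacuously. ✓
w: successors {t, v}; p there: t:T, v:F. ✗
Satisfying worlds: {t, v}.
So □p fails at the other 3 worlds.

3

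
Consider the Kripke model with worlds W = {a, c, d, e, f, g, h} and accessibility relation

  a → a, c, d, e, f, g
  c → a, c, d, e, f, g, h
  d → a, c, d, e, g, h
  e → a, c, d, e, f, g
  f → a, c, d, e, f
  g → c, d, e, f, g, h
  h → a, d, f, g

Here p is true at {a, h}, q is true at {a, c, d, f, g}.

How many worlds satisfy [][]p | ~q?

2

a: [][]p is F, ~q is F. ✗
c: [][]p is F, ~q is F. ✗
d: [][]p is F, ~q is F. ✗
e: [][]p is F, ~q is T. ✓
f: [][]p is F, ~q is F. ✗
g: [][]p is F, ~q is F. ✗
h: [][]p is F, ~q is T. ✓
Satisfying worlds: {e, h}.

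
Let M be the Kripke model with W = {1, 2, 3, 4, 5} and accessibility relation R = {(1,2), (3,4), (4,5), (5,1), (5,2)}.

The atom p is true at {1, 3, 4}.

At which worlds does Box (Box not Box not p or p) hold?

1: successors {2}; Box not Box not p or p there: 2:T. ✓
2: no successors, so Box (Box not Box not p or p) holds vacuously. ✓
3: successors {4}; Box not Box not p or p there: 4:T. ✓
4: successors {5}; Box not Box not p or p there: 5:F. ✗
5: successors {1, 2}; Box not Box not p or p there: 1:T, 2:T. ✓

{1, 2, 3, 5}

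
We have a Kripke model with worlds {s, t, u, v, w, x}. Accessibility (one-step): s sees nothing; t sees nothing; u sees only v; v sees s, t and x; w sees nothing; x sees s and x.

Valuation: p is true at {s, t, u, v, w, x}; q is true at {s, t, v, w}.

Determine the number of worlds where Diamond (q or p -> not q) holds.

2

s: no successors, so Diamond (q or p -> not q) fails. ✗
t: no successors, so Diamond (q or p -> not q) fails. ✗
u: successors {v}; q or p -> not q there: v:F. ✗
v: successors {s, t, x}; q or p -> not q there: s:F, t:F, x:T. ✓
w: no successors, so Diamond (q or p -> not q) fails. ✗
x: successors {s, x}; q or p -> not q there: s:F, x:T. ✓
Satisfying worlds: {v, x}.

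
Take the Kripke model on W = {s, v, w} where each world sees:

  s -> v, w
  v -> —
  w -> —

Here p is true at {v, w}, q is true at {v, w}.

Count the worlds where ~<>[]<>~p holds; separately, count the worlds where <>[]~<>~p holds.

For ~<>[]<>~p:
s: <>[]<>~p is T. ✗
v: <>[]<>~p is F. ✓
w: <>[]<>~p is F. ✓
— 2 worlds.
For <>[]~<>~p:
s: successors {v, w}; []~<>~p there: v:T, w:T. ✓
v: no successors, so <>[]~<>~p fails. ✗
w: no successors, so <>[]~<>~p fails. ✗
— 1 world.

2 and 1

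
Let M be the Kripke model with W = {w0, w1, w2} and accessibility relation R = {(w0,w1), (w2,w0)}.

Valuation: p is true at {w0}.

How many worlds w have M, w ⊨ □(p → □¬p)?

w0: successors {w1}; p → □¬p there: w1:T. ✓
w1: no successors, so □(p → □¬p) holds vacuously. ✓
w2: successors {w0}; p → □¬p there: w0:T. ✓
Satisfying worlds: {w0, w1, w2}.

3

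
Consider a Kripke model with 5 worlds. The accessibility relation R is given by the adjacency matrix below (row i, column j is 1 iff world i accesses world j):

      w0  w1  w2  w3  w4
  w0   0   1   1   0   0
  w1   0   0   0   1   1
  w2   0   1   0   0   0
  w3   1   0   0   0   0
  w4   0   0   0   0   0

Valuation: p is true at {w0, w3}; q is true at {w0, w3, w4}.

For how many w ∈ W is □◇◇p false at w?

w0: successors {w1, w2}; ◇◇p there: w1:T, w2:T. ✓
w1: successors {w3, w4}; ◇◇p there: w3:F, w4:F. ✗
w2: successors {w1}; ◇◇p there: w1:T. ✓
w3: successors {w0}; ◇◇p there: w0:T. ✓
w4: no successors, so □◇◇p holds vacuously. ✓
Satisfying worlds: {w0, w2, w3, w4}.
So □◇◇p fails at the other 1 world.

1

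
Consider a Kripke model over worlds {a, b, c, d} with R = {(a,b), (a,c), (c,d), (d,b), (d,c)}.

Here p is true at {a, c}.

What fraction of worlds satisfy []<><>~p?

1/2

a: successors {b, c}; <><>~p there: b:F, c:T. ✗
b: no successors, so []<><>~p holds vacuously. ✓
c: successors {d}; <><>~p there: d:T. ✓
d: successors {b, c}; <><>~p there: b:F, c:T. ✗
That's 2 of 4 worlds, so 2/4 = 1/2.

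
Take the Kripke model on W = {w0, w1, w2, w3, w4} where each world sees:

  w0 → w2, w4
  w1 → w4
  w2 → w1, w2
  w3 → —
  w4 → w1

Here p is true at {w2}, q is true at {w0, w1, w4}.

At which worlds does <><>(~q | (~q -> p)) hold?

{w0, w1, w2, w4}

w0: successors {w2, w4}; <>(~q | (~q -> p)) there: w2:T, w4:T. ✓
w1: successors {w4}; <>(~q | (~q -> p)) there: w4:T. ✓
w2: successors {w1, w2}; <>(~q | (~q -> p)) there: w1:T, w2:T. ✓
w3: no successors, so <><>(~q | (~q -> p)) fails. ✗
w4: successors {w1}; <>(~q | (~q -> p)) there: w1:T. ✓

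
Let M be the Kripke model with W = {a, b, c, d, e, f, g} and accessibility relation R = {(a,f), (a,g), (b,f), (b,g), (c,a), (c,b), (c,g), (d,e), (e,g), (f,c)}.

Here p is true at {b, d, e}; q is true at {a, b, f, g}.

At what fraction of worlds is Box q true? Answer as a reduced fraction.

a: successors {f, g}; q there: f:T, g:T. ✓
b: successors {f, g}; q there: f:T, g:T. ✓
c: successors {a, b, g}; q there: a:T, b:T, g:T. ✓
d: successors {e}; q there: e:F. ✗
e: successors {g}; q there: g:T. ✓
f: successors {c}; q there: c:F. ✗
g: no successors, so Box q holds vacuously. ✓
That's 5 of 7 worlds, so 5/7.

5/7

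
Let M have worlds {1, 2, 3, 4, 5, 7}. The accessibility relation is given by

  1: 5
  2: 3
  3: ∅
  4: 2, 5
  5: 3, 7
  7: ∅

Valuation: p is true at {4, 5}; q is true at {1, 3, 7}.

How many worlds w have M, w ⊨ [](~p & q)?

1: successors {5}; ~p & q there: 5:F. ✗
2: successors {3}; ~p & q there: 3:T. ✓
3: no successors, so [](~p & q) holds vacuously. ✓
4: successors {2, 5}; ~p & q there: 2:F, 5:F. ✗
5: successors {3, 7}; ~p & q there: 3:T, 7:T. ✓
7: no successors, so [](~p & q) holds vacuously. ✓
Satisfying worlds: {2, 3, 5, 7}.

4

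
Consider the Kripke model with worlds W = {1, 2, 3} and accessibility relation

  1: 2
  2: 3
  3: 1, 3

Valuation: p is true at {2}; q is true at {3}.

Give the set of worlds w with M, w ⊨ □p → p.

{2, 3}

1: □p is T, p is F. ✗
2: □p is F, p is T. ✓
3: □p is F, p is F. ✓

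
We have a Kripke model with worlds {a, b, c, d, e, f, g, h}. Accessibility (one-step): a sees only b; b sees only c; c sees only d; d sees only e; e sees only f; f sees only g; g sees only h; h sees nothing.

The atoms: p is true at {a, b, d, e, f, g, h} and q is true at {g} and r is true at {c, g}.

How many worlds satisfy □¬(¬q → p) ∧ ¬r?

a: □¬(¬q → p) is F, ¬r is T. ✗
b: □¬(¬q → p) is T, ¬r is T. ✓
c: □¬(¬q → p) is F, ¬r is F. ✗
d: □¬(¬q → p) is F, ¬r is T. ✗
e: □¬(¬q → p) is F, ¬r is T. ✗
f: □¬(¬q → p) is F, ¬r is T. ✗
g: □¬(¬q → p) is F, ¬r is F. ✗
h: □¬(¬q → p) is T, ¬r is T. ✓
Satisfying worlds: {b, h}.

2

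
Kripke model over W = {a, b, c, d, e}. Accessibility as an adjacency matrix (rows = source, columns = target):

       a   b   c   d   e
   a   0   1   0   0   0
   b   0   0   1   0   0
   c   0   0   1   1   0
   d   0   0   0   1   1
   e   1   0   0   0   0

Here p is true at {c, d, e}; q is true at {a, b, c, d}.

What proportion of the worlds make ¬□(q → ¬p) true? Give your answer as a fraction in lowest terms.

a: □(q → ¬p) is T. ✗
b: □(q → ¬p) is F. ✓
c: □(q → ¬p) is F. ✓
d: □(q → ¬p) is F. ✓
e: □(q → ¬p) is T. ✗
That's 3 of 5 worlds, so 3/5.

3/5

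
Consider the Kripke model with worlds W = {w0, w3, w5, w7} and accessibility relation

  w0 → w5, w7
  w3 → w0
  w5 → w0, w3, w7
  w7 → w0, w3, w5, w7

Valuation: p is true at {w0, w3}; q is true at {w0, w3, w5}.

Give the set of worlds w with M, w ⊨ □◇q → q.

w0: □◇q is T, q is T. ✓
w3: □◇q is T, q is T. ✓
w5: □◇q is T, q is T. ✓
w7: □◇q is T, q is F. ✗

{w0, w3, w5}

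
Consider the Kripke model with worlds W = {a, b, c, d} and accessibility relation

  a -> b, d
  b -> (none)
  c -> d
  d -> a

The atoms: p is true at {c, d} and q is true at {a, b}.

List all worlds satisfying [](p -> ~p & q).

{b, d}

a: successors {b, d}; p -> ~p & q there: b:T, d:F. ✗
b: no successors, so [](p -> ~p & q) holds vacuously. ✓
c: successors {d}; p -> ~p & q there: d:F. ✗
d: successors {a}; p -> ~p & q there: a:T. ✓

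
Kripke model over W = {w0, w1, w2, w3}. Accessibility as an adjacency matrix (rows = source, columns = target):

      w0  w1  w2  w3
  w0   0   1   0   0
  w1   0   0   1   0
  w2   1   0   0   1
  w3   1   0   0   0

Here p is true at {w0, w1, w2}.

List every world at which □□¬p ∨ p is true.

{w0, w1, w2}

w0: □□¬p is F, p is T. ✓
w1: □□¬p is F, p is T. ✓
w2: □□¬p is F, p is T. ✓
w3: □□¬p is F, p is F. ✗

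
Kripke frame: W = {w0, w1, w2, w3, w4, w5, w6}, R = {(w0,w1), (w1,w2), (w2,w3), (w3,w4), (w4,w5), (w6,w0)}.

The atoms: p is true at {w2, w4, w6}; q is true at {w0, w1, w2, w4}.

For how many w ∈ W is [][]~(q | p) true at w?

4

w0: successors {w1}; []~(q | p) there: w1:F. ✗
w1: successors {w2}; []~(q | p) there: w2:T. ✓
w2: successors {w3}; []~(q | p) there: w3:F. ✗
w3: successors {w4}; []~(q | p) there: w4:T. ✓
w4: successors {w5}; []~(q | p) there: w5:T. ✓
w5: no successors, so [][]~(q | p) holds vacuously. ✓
w6: successors {w0}; []~(q | p) there: w0:F. ✗
Satisfying worlds: {w1, w3, w4, w5}.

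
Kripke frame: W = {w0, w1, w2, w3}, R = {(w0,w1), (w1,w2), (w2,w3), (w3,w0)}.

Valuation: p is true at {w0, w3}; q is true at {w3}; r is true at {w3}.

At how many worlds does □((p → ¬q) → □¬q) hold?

w0: successors {w1}; (p → ¬q) → □¬q there: w1:T. ✓
w1: successors {w2}; (p → ¬q) → □¬q there: w2:F. ✗
w2: successors {w3}; (p → ¬q) → □¬q there: w3:T. ✓
w3: successors {w0}; (p → ¬q) → □¬q there: w0:T. ✓
Satisfying worlds: {w0, w2, w3}.

3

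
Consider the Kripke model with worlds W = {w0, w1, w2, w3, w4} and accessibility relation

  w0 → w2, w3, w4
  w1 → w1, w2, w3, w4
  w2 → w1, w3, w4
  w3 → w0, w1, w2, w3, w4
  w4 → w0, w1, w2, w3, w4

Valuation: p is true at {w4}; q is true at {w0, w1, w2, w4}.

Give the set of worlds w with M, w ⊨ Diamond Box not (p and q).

∅

w0: successors {w2, w3, w4}; Box not (p and q) there: w2:F, w3:F, w4:F. ✗
w1: successors {w1, w2, w3, w4}; Box not (p and q) there: w1:F, w2:F, w3:F, w4:F. ✗
w2: successors {w1, w3, w4}; Box not (p and q) there: w1:F, w3:F, w4:F. ✗
w3: successors {w0, w1, w2, w3, w4}; Box not (p and q) there: w0:F, w1:F, w2:F, w3:F, w4:F. ✗
w4: successors {w0, w1, w2, w3, w4}; Box not (p and q) there: w0:F, w1:F, w2:F, w3:F, w4:F. ✗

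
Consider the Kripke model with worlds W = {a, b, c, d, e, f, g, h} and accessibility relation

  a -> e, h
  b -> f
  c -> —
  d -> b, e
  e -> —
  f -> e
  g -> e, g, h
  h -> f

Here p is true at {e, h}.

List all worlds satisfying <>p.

a: successors {e, h}; p there: e:T, h:T. ✓
b: successors {f}; p there: f:F. ✗
c: no successors, so <>p fails. ✗
d: successors {b, e}; p there: b:F, e:T. ✓
e: no successors, so <>p fails. ✗
f: successors {e}; p there: e:T. ✓
g: successors {e, g, h}; p there: e:T, g:F, h:T. ✓
h: successors {f}; p there: f:F. ✗

{a, d, f, g}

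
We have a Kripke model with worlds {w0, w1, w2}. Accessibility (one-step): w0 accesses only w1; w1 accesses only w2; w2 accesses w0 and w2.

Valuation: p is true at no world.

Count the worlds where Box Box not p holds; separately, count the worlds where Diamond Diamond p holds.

For Box Box not p:
w0: successors {w1}; Box not p there: w1:T. ✓
w1: successors {w2}; Box not p there: w2:T. ✓
w2: successors {w0, w2}; Box not p there: w0:T, w2:T. ✓
— 3 worlds.
For Diamond Diamond p:
w0: successors {w1}; Diamond p there: w1:F. ✗
w1: successors {w2}; Diamond p there: w2:F. ✗
w2: successors {w0, w2}; Diamond p there: w0:F, w2:F. ✗
— 0 worlds.

3 and 0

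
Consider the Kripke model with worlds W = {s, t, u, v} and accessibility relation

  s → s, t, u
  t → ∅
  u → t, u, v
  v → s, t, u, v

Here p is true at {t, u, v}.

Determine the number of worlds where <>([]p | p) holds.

s: successors {s, t, u}; []p | p there: s:F, t:T, u:T. ✓
t: no successors, so <>([]p | p) fails. ✗
u: successors {t, u, v}; []p | p there: t:T, u:T, v:T. ✓
v: successors {s, t, u, v}; []p | p there: s:F, t:T, u:T, v:T. ✓
Satisfying worlds: {s, u, v}.

3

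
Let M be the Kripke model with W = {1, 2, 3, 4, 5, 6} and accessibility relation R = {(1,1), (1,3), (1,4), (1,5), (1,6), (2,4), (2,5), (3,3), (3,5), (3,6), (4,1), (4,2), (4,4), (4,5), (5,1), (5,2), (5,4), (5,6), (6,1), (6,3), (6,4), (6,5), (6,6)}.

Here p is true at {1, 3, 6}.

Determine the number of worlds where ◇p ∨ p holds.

1: ◇p is T, p is T. ✓
2: ◇p is F, p is F. ✗
3: ◇p is T, p is T. ✓
4: ◇p is T, p is F. ✓
5: ◇p is T, p is F. ✓
6: ◇p is T, p is T. ✓
Satisfying worlds: {1, 3, 4, 5, 6}.

5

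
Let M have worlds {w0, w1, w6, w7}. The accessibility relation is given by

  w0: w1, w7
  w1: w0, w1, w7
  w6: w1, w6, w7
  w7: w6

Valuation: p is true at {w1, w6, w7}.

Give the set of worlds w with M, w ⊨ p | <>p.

{w0, w1, w6, w7}

w0: p is F, <>p is T. ✓
w1: p is T, <>p is T. ✓
w6: p is T, <>p is T. ✓
w7: p is T, <>p is T. ✓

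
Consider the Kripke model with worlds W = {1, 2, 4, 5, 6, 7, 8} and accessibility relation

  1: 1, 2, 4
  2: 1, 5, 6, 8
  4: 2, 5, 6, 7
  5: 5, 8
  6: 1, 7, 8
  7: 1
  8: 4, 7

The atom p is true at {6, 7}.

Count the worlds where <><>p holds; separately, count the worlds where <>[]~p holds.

For <><>p:
1: successors {1, 2, 4}; <>p there: 1:F, 2:T, 4:T. ✓
2: successors {1, 5, 6, 8}; <>p there: 1:F, 5:F, 6:T, 8:T. ✓
4: successors {2, 5, 6, 7}; <>p there: 2:T, 5:F, 6:T, 7:F. ✓
5: successors {5, 8}; <>p there: 5:F, 8:T. ✓
6: successors {1, 7, 8}; <>p there: 1:F, 7:F, 8:T. ✓
7: successors {1}; <>p there: 1:F. ✗
8: successors {4, 7}; <>p there: 4:T, 7:F. ✓
— 6 worlds.
For <>[]~p:
1: successors {1, 2, 4}; []~p there: 1:T, 2:F, 4:F. ✓
2: successors {1, 5, 6, 8}; []~p there: 1:T, 5:T, 6:F, 8:F. ✓
4: successors {2, 5, 6, 7}; []~p there: 2:F, 5:T, 6:F, 7:T. ✓
5: successors {5, 8}; []~p there: 5:T, 8:F. ✓
6: successors {1, 7, 8}; []~p there: 1:T, 7:T, 8:F. ✓
7: successors {1}; []~p there: 1:T. ✓
8: successors {4, 7}; []~p there: 4:F, 7:T. ✓
— 7 worlds.

6 and 7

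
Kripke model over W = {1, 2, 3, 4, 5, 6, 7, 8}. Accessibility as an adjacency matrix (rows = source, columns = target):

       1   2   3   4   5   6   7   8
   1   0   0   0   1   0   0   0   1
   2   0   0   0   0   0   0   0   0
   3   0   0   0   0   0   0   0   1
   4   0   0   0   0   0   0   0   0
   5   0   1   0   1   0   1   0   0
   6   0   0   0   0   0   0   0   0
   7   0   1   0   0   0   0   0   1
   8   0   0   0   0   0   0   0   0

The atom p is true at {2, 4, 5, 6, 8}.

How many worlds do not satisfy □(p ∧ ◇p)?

4

1: successors {4, 8}; p ∧ ◇p there: 4:F, 8:F. ✗
2: no successors, so □(p ∧ ◇p) holds vacuously. ✓
3: successors {8}; p ∧ ◇p there: 8:F. ✗
4: no successors, so □(p ∧ ◇p) holds vacuously. ✓
5: successors {2, 4, 6}; p ∧ ◇p there: 2:F, 4:F, 6:F. ✗
6: no successors, so □(p ∧ ◇p) holds vacuously. ✓
7: successors {2, 8}; p ∧ ◇p there: 2:F, 8:F. ✗
8: no successors, so □(p ∧ ◇p) holds vacuously. ✓
Satisfying worlds: {2, 4, 6, 8}.
So □(p ∧ ◇p) fails at the other 4 worlds.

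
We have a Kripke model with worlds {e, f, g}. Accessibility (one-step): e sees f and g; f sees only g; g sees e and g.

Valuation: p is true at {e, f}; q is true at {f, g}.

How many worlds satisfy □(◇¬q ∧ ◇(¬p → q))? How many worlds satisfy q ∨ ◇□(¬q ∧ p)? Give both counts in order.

For □(◇¬q ∧ ◇(¬p → q)):
e: successors {f, g}; ◇¬q ∧ ◇(¬p → q) there: f:F, g:T. ✗
f: successors {g}; ◇¬q ∧ ◇(¬p → q) there: g:T. ✓
g: successors {e, g}; ◇¬q ∧ ◇(¬p → q) there: e:F, g:T. ✗
— 1 world.
For q ∨ ◇□(¬q ∧ p):
e: q is F, ◇□(¬q ∧ p) is F. ✗
f: q is T, ◇□(¬q ∧ p) is F. ✓
g: q is T, ◇□(¬q ∧ p) is F. ✓
— 2 worlds.

1 and 2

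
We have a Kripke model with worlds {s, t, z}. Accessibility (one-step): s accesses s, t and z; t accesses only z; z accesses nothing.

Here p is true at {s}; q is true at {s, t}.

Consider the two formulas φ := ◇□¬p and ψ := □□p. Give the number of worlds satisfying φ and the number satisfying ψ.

For ◇□¬p:
s: successors {s, t, z}; □¬p there: s:F, t:T, z:T. ✓
t: successors {z}; □¬p there: z:T. ✓
z: no successors, so ◇□¬p fails. ✗
— 2 worlds.
For □□p:
s: successors {s, t, z}; □p there: s:F, t:F, z:T. ✗
t: successors {z}; □p there: z:T. ✓
z: no successors, so □□p holds vacuously. ✓
— 2 worlds.

2 and 2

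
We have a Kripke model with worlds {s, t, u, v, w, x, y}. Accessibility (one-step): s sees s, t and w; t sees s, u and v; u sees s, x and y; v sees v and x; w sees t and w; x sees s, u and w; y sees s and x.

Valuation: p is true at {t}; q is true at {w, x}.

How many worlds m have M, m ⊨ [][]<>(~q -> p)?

1

s: successors {s, t, w}; []<>(~q -> p) there: s:F, t:T, w:F. ✗
t: successors {s, u, v}; []<>(~q -> p) there: s:F, u:T, v:T. ✗
u: successors {s, x, y}; []<>(~q -> p) there: s:F, x:T, y:T. ✗
v: successors {v, x}; []<>(~q -> p) there: v:T, x:T. ✓
w: successors {t, w}; []<>(~q -> p) there: t:T, w:F. ✗
x: successors {s, u, w}; []<>(~q -> p) there: s:F, u:T, w:F. ✗
y: successors {s, x}; []<>(~q -> p) there: s:F, x:T. ✗
Satisfying worlds: {v}.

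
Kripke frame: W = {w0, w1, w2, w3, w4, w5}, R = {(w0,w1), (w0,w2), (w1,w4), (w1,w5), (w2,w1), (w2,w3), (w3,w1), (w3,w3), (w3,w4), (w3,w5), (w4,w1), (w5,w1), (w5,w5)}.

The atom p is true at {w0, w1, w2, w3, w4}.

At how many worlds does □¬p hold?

0

w0: successors {w1, w2}; ¬p there: w1:F, w2:F. ✗
w1: successors {w4, w5}; ¬p there: w4:F, w5:T. ✗
w2: successors {w1, w3}; ¬p there: w1:F, w3:F. ✗
w3: successors {w1, w3, w4, w5}; ¬p there: w1:F, w3:F, w4:F, w5:T. ✗
w4: successors {w1}; ¬p there: w1:F. ✗
w5: successors {w1, w5}; ¬p there: w1:F, w5:T. ✗
Satisfying worlds: ∅.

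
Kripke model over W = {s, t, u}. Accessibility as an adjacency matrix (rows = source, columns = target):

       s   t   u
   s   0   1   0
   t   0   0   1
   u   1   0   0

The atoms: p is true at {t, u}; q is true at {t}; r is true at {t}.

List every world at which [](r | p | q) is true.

s: successors {t}; r | p | q there: t:T. ✓
t: successors {u}; r | p | q there: u:T. ✓
u: successors {s}; r | p | q there: s:F. ✗

{s, t}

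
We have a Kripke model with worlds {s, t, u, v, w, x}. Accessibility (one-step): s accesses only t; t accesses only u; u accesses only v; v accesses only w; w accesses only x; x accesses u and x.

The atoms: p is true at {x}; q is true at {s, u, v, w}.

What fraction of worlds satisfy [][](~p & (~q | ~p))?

s: successors {t}; [](~p & (~q | ~p)) there: t:T. ✓
t: successors {u}; [](~p & (~q | ~p)) there: u:T. ✓
u: successors {v}; [](~p & (~q | ~p)) there: v:T. ✓
v: successors {w}; [](~p & (~q | ~p)) there: w:F. ✗
w: successors {x}; [](~p & (~q | ~p)) there: x:F. ✗
x: successors {u, x}; [](~p & (~q | ~p)) there: u:T, x:F. ✗
That's 3 of 6 worlds, so 3/6 = 1/2.

1/2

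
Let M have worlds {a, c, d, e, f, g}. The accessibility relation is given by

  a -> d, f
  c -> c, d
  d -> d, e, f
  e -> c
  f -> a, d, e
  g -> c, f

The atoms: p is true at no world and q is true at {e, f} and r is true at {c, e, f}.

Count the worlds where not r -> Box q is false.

3

a: not r is T, Box q is F. ✗
c: not r is F, Box q is F. ✓
d: not r is T, Box q is F. ✗
e: not r is F, Box q is F. ✓
f: not r is F, Box q is F. ✓
g: not r is T, Box q is F. ✗
Satisfying worlds: {c, e, f}.
So not r -> Box q fails at the other 3 worlds.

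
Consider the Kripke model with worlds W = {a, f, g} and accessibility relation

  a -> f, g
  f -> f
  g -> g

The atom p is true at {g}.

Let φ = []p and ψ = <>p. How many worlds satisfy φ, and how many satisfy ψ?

1 and 2

For []p:
a: successors {f, g}; p there: f:F, g:T. ✗
f: successors {f}; p there: f:F. ✗
g: successors {g}; p there: g:T. ✓
— 1 world.
For <>p:
a: successors {f, g}; p there: f:F, g:T. ✓
f: successors {f}; p there: f:F. ✗
g: successors {g}; p there: g:T. ✓
— 2 worlds.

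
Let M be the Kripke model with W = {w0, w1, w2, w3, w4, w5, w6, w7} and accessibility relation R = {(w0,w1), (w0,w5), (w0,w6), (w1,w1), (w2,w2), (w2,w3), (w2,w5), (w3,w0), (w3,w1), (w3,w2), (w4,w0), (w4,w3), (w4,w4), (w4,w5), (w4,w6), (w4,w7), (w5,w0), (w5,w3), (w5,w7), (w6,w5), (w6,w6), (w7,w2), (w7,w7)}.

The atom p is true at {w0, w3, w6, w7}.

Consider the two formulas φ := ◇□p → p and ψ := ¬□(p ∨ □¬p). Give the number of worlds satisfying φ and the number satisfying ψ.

For ◇□p → p:
w0: ◇□p is T, p is T. ✓
w1: ◇□p is F, p is F. ✓
w2: ◇□p is T, p is F. ✗
w3: ◇□p is F, p is T. ✓
w4: ◇□p is T, p is F. ✗
w5: ◇□p is F, p is F. ✓
w6: ◇□p is T, p is T. ✓
w7: ◇□p is F, p is T. ✓
— 6 worlds.
For ¬□(p ∨ □¬p):
w0: □(p ∨ □¬p) is F. ✓
w1: □(p ∨ □¬p) is T. ✗
w2: □(p ∨ □¬p) is F. ✓
w3: □(p ∨ □¬p) is F. ✓
w4: □(p ∨ □¬p) is F. ✓
w5: □(p ∨ □¬p) is T. ✗
w6: □(p ∨ □¬p) is F. ✓
w7: □(p ∨ □¬p) is F. ✓
— 6 worlds.

6 and 6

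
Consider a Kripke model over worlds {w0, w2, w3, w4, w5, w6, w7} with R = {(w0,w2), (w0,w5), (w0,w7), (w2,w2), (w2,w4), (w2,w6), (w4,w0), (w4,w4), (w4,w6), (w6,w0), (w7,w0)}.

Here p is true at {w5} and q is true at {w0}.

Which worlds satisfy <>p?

{w0}

w0: successors {w2, w5, w7}; p there: w2:F, w5:T, w7:F. ✓
w2: successors {w2, w4, w6}; p there: w2:F, w4:F, w6:F. ✗
w3: no successors, so <>p fails. ✗
w4: successors {w0, w4, w6}; p there: w0:F, w4:F, w6:F. ✗
w5: no successors, so <>p fails. ✗
w6: successors {w0}; p there: w0:F. ✗
w7: successors {w0}; p there: w0:F. ✗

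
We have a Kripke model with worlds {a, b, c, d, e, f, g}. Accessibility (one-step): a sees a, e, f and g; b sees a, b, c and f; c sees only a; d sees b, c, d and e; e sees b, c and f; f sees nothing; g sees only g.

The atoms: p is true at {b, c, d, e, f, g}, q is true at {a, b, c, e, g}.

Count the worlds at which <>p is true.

5

a: successors {a, e, f, g}; p there: a:F, e:T, f:T, g:T. ✓
b: successors {a, b, c, f}; p there: a:F, b:T, c:T, f:T. ✓
c: successors {a}; p there: a:F. ✗
d: successors {b, c, d, e}; p there: b:T, c:T, d:T, e:T. ✓
e: successors {b, c, f}; p there: b:T, c:T, f:T. ✓
f: no successors, so <>p fails. ✗
g: successors {g}; p there: g:T. ✓
Satisfying worlds: {a, b, d, e, g}.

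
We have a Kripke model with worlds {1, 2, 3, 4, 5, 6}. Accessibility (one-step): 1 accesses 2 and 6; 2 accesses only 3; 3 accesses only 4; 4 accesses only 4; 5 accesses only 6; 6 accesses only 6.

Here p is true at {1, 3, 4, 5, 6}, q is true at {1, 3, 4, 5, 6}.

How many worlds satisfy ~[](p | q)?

1: [](p | q) is F. ✓
2: [](p | q) is T. ✗
3: [](p | q) is T. ✗
4: [](p | q) is T. ✗
5: [](p | q) is T. ✗
6: [](p | q) is T. ✗
Satisfying worlds: {1}.

1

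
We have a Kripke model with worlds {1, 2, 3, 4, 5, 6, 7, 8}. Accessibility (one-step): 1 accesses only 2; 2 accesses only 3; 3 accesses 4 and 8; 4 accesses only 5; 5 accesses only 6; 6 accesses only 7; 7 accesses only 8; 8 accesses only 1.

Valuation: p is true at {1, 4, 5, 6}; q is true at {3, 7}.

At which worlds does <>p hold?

1: successors {2}; p there: 2:F. ✗
2: successors {3}; p there: 3:F. ✗
3: successors {4, 8}; p there: 4:T, 8:F. ✓
4: successors {5}; p there: 5:T. ✓
5: successors {6}; p there: 6:T. ✓
6: successors {7}; p there: 7:F. ✗
7: successors {8}; p there: 8:F. ✗
8: successors {1}; p there: 1:T. ✓

{3, 4, 5, 8}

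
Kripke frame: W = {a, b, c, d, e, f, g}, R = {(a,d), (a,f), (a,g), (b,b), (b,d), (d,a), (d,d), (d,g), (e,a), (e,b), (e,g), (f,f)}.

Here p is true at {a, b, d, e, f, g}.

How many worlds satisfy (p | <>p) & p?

a: p | <>p is T, p is T. ✓
b: p | <>p is T, p is T. ✓
c: p | <>p is F, p is F. ✗
d: p | <>p is T, p is T. ✓
e: p | <>p is T, p is T. ✓
f: p | <>p is T, p is T. ✓
g: p | <>p is T, p is T. ✓
Satisfying worlds: {a, b, d, e, f, g}.

6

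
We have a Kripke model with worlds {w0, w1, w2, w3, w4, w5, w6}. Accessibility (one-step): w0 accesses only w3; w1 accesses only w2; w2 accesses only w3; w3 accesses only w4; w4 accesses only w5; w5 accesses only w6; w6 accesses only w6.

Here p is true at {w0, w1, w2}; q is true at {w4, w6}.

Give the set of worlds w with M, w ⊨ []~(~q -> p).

w0: successors {w3}; ~(~q -> p) there: w3:T. ✓
w1: successors {w2}; ~(~q -> p) there: w2:F. ✗
w2: successors {w3}; ~(~q -> p) there: w3:T. ✓
w3: successors {w4}; ~(~q -> p) there: w4:F. ✗
w4: successors {w5}; ~(~q -> p) there: w5:T. ✓
w5: successors {w6}; ~(~q -> p) there: w6:F. ✗
w6: successors {w6}; ~(~q -> p) there: w6:F. ✗

{w0, w2, w4}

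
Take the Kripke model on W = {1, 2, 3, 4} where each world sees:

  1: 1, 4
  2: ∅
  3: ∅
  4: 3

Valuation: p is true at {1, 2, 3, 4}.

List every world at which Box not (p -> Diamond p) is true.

1: successors {1, 4}; not (p -> Diamond p) there: 1:F, 4:F. ✗
2: no successors, so Box not (p -> Diamond p) holds vacuously. ✓
3: no successors, so Box not (p -> Diamond p) holds vacuously. ✓
4: successors {3}; not (p -> Diamond p) there: 3:T. ✓

{2, 3, 4}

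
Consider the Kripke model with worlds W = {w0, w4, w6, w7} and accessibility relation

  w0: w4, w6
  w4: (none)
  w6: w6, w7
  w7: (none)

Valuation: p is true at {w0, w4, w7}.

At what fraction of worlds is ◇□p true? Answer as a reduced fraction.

w0: successors {w4, w6}; □p there: w4:T, w6:F. ✓
w4: no successors, so ◇□p fails. ✗
w6: successors {w6, w7}; □p there: w6:F, w7:T. ✓
w7: no successors, so ◇□p fails. ✗
That's 2 of 4 worlds, so 2/4 = 1/2.

1/2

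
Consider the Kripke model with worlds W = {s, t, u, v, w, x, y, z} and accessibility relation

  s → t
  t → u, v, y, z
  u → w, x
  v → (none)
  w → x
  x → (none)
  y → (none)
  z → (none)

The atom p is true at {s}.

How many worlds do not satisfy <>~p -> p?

3

s: <>~p is T, p is T. ✓
t: <>~p is T, p is F. ✗
u: <>~p is T, p is F. ✗
v: <>~p is F, p is F. ✓
w: <>~p is T, p is F. ✗
x: <>~p is F, p is F. ✓
y: <>~p is F, p is F. ✓
z: <>~p is F, p is F. ✓
Satisfying worlds: {s, v, x, y, z}.
So <>~p -> p fails at the other 3 worlds.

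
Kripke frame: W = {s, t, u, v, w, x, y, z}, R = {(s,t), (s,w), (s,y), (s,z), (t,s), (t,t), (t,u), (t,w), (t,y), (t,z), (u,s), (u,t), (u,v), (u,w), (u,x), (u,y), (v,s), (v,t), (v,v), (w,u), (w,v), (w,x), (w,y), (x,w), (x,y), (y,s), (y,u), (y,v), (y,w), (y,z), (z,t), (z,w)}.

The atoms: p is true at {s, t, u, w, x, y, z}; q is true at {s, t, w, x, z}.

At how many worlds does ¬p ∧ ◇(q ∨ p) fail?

7

s: ¬p is F, ◇(q ∨ p) is T. ✗
t: ¬p is F, ◇(q ∨ p) is T. ✗
u: ¬p is F, ◇(q ∨ p) is T. ✗
v: ¬p is T, ◇(q ∨ p) is T. ✓
w: ¬p is F, ◇(q ∨ p) is T. ✗
x: ¬p is F, ◇(q ∨ p) is T. ✗
y: ¬p is F, ◇(q ∨ p) is T. ✗
z: ¬p is F, ◇(q ∨ p) is T. ✗
Satisfying worlds: {v}.
So ¬p ∧ ◇(q ∨ p) fails at the other 7 worlds.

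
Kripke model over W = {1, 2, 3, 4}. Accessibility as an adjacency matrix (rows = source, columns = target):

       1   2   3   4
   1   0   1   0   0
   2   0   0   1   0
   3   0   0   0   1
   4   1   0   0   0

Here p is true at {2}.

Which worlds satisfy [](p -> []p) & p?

1: [](p -> []p) is F, p is F. ✗
2: [](p -> []p) is T, p is T. ✓
3: [](p -> []p) is T, p is F. ✗
4: [](p -> []p) is T, p is F. ✗

{2}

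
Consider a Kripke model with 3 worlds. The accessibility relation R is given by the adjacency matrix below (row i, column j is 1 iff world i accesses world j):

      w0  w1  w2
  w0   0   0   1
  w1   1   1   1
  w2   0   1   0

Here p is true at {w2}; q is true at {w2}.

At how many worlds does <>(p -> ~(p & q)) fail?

1

w0: successors {w2}; p -> ~(p & q) there: w2:F. ✗
w1: successors {w0, w1, w2}; p -> ~(p & q) there: w0:T, w1:T, w2:F. ✓
w2: successors {w1}; p -> ~(p & q) there: w1:T. ✓
Satisfying worlds: {w1, w2}.
So <>(p -> ~(p & q)) fails at the other 1 world.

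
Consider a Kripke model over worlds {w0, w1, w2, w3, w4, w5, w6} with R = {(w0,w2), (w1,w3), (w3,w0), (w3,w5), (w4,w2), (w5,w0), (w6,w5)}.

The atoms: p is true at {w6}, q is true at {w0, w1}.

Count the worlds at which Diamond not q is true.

5

w0: successors {w2}; not q there: w2:T. ✓
w1: successors {w3}; not q there: w3:T. ✓
w2: no successors, so Diamond not q fails. ✗
w3: successors {w0, w5}; not q there: w0:F, w5:T. ✓
w4: successors {w2}; not q there: w2:T. ✓
w5: successors {w0}; not q there: w0:F. ✗
w6: successors {w5}; not q there: w5:T. ✓
Satisfying worlds: {w0, w1, w3, w4, w6}.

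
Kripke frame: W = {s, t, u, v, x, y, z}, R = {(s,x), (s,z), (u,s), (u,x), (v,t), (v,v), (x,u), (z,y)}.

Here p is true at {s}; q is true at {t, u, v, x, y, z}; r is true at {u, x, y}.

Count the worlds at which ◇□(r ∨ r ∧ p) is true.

s: successors {x, z}; □(r ∨ r ∧ p) there: x:T, z:T. ✓
t: no successors, so ◇□(r ∨ r ∧ p) fails. ✗
u: successors {s, x}; □(r ∨ r ∧ p) there: s:F, x:T. ✓
v: successors {t, v}; □(r ∨ r ∧ p) there: t:T, v:F. ✓
x: successors {u}; □(r ∨ r ∧ p) there: u:F. ✗
y: no successors, so ◇□(r ∨ r ∧ p) fails. ✗
z: successors {y}; □(r ∨ r ∧ p) there: y:T. ✓
Satisfying worlds: {s, u, v, z}.

4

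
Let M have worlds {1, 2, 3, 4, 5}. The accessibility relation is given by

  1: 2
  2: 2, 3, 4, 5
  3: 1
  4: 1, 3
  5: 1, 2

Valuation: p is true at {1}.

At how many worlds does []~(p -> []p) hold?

1: successors {2}; ~(p -> []p) there: 2:F. ✗
2: successors {2, 3, 4, 5}; ~(p -> []p) there: 2:F, 3:F, 4:F, 5:F. ✗
3: successors {1}; ~(p -> []p) there: 1:T. ✓
4: successors {1, 3}; ~(p -> []p) there: 1:T, 3:F. ✗
5: successors {1, 2}; ~(p -> []p) there: 1:T, 2:F. ✗
Satisfying worlds: {3}.

1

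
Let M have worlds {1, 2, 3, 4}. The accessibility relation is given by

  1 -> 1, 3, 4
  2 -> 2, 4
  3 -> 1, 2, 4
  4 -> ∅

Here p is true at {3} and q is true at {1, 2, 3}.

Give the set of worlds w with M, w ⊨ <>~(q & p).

{1, 2, 3}

1: successors {1, 3, 4}; ~(q & p) there: 1:T, 3:F, 4:T. ✓
2: successors {2, 4}; ~(q & p) there: 2:T, 4:T. ✓
3: successors {1, 2, 4}; ~(q & p) there: 1:T, 2:T, 4:T. ✓
4: no successors, so <>~(q & p) fails. ✗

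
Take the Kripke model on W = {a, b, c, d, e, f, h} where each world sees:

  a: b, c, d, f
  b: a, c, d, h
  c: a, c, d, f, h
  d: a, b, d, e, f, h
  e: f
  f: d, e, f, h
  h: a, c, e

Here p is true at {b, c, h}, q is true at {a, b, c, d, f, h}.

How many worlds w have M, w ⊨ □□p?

a: successors {b, c, d, f}; □p there: b:F, c:F, d:F, f:F. ✗
b: successors {a, c, d, h}; □p there: a:F, c:F, d:F, h:F. ✗
c: successors {a, c, d, f, h}; □p there: a:F, c:F, d:F, f:F, h:F. ✗
d: successors {a, b, d, e, f, h}; □p there: a:F, b:F, d:F, e:F, f:F, h:F. ✗
e: successors {f}; □p there: f:F. ✗
f: successors {d, e, f, h}; □p there: d:F, e:F, f:F, h:F. ✗
h: successors {a, c, e}; □p there: a:F, c:F, e:F. ✗
Satisfying worlds: ∅.

0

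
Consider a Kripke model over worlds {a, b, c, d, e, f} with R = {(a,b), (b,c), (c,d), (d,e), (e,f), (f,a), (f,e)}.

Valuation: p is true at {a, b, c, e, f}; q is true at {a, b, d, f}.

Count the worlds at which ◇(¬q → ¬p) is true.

a: successors {b}; ¬q → ¬p there: b:T. ✓
b: successors {c}; ¬q → ¬p there: c:F. ✗
c: successors {d}; ¬q → ¬p there: d:T. ✓
d: successors {e}; ¬q → ¬p there: e:F. ✗
e: successors {f}; ¬q → ¬p there: f:T. ✓
f: successors {a, e}; ¬q → ¬p there: a:T, e:F. ✓
Satisfying worlds: {a, c, e, f}.

4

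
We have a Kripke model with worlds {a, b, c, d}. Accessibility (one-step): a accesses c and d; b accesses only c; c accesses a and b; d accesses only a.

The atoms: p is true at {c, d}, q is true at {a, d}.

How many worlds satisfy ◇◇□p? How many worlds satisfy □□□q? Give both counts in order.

For ◇◇□p:
a: successors {c, d}; ◇□p there: c:T, d:T. ✓
b: successors {c}; ◇□p there: c:T. ✓
c: successors {a, b}; ◇□p there: a:F, b:F. ✗
d: successors {a}; ◇□p there: a:F. ✗
— 2 worlds.
For □□□q:
a: successors {c, d}; □□q there: c:F, d:F. ✗
b: successors {c}; □□q there: c:F. ✗
c: successors {a, b}; □□q there: a:F, b:F. ✗
d: successors {a}; □□q there: a:F. ✗
— 0 worlds.

2 and 0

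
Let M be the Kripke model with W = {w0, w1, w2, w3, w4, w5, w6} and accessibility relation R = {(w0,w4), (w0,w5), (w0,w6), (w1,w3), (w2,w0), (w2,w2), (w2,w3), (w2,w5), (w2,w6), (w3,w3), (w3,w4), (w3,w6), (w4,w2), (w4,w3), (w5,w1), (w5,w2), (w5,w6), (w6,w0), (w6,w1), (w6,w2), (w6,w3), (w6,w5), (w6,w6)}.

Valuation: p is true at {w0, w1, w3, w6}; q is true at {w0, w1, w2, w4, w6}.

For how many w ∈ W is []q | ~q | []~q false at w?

4

w0: []q | ~q is F, []~q is F. ✗
w1: []q | ~q is F, []~q is T. ✓
w2: []q | ~q is F, []~q is F. ✗
w3: []q | ~q is T, []~q is F. ✓
w4: []q | ~q is F, []~q is F. ✗
w5: []q | ~q is T, []~q is F. ✓
w6: []q | ~q is F, []~q is F. ✗
Satisfying worlds: {w1, w3, w5}.
So []q | ~q | []~q fails at the other 4 worlds.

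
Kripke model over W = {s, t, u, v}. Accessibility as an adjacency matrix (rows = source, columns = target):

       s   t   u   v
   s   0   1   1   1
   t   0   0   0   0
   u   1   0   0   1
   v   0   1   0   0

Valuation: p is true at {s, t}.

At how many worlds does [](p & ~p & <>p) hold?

1

s: successors {t, u, v}; p & ~p & <>p there: t:F, u:F, v:F. ✗
t: no successors, so [](p & ~p & <>p) holds vacuously. ✓
u: successors {s, v}; p & ~p & <>p there: s:F, v:F. ✗
v: successors {t}; p & ~p & <>p there: t:F. ✗
Satisfying worlds: {t}.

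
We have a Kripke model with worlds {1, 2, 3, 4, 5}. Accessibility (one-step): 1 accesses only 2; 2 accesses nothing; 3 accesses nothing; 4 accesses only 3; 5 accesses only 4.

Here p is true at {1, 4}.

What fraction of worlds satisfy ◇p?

1/5

1: successors {2}; p there: 2:F. ✗
2: no successors, so ◇p fails. ✗
3: no successors, so ◇p fails. ✗
4: successors {3}; p there: 3:F. ✗
5: successors {4}; p there: 4:T. ✓
That's 1 of 5 worlds, so 1/5.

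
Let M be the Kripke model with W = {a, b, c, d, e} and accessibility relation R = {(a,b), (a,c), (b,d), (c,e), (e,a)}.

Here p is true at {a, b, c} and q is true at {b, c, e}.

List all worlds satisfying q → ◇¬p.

{a, b, c, d}

a: q is F, ◇¬p is F. ✓
b: q is T, ◇¬p is T. ✓
c: q is T, ◇¬p is T. ✓
d: q is F, ◇¬p is F. ✓
e: q is T, ◇¬p is F. ✗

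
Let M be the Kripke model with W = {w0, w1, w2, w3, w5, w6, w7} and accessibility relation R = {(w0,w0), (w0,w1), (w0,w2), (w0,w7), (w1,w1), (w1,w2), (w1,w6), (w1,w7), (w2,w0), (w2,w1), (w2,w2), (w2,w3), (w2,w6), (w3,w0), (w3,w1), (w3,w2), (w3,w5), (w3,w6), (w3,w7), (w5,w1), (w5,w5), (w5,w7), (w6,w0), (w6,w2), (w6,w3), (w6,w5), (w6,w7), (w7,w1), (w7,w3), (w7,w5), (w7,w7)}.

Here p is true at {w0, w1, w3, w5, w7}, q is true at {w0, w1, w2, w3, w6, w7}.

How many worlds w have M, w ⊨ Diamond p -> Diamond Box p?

6

w0: Diamond p is T, Diamond Box p is T. ✓
w1: Diamond p is T, Diamond Box p is T. ✓
w2: Diamond p is T, Diamond Box p is F. ✗
w3: Diamond p is T, Diamond Box p is T. ✓
w5: Diamond p is T, Diamond Box p is T. ✓
w6: Diamond p is T, Diamond Box p is T. ✓
w7: Diamond p is T, Diamond Box p is T. ✓
Satisfying worlds: {w0, w1, w3, w5, w6, w7}.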